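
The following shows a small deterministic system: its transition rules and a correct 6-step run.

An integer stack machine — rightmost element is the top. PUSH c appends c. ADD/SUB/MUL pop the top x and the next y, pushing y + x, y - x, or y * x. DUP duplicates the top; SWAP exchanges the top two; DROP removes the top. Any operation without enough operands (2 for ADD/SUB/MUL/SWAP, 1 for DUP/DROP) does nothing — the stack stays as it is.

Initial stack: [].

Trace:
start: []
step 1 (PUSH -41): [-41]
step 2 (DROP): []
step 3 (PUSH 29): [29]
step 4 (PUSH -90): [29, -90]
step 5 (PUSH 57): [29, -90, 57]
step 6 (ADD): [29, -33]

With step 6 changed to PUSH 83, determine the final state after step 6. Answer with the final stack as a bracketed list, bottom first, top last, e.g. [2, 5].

[29, -90, 57, 83]

(re-executing from step 6 with the substitution; state before step 6: [29, -90, 57])
step 6 (PUSH 83): [29, -90, 57, 83]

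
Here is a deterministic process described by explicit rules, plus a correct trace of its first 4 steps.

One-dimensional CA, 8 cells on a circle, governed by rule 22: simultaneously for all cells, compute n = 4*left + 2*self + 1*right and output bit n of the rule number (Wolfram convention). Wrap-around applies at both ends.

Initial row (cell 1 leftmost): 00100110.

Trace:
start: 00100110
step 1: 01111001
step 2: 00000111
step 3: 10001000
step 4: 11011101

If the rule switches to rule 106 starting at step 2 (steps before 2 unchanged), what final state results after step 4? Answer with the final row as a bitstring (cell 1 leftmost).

01101011

(re-executing steps 2..4 under rule 106; state before step 2: 01111001)
step 2: 11001010
step 3: 11010101
step 4: 01101011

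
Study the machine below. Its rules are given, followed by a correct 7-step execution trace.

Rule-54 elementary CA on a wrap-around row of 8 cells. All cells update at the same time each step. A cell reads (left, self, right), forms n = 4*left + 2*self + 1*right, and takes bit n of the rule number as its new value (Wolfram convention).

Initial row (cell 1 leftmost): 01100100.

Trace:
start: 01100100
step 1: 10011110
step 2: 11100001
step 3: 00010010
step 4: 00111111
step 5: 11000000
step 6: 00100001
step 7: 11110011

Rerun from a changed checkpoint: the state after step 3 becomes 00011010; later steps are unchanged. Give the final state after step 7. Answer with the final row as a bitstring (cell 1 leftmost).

10001111

state after step 3 := 00011010
step 4: 00100111
step 5: 11111000
step 6: 00000101
step 7: 10001111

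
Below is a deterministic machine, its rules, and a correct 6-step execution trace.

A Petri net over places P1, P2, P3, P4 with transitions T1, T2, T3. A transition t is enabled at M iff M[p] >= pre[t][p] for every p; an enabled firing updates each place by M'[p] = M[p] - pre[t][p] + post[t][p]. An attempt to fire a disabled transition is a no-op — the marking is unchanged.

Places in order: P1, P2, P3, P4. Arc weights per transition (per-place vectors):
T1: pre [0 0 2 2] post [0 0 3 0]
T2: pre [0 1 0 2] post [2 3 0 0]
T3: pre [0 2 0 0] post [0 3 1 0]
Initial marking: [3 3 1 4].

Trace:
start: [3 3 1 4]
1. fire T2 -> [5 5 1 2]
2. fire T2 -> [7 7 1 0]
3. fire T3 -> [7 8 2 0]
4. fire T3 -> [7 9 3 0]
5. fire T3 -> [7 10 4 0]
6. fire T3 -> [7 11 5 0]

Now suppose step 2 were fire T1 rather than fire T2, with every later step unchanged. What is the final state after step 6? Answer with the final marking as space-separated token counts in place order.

(re-executing from step 2 with the substitution; state before step 2: [5 5 1 2])
2. fire T1 -> [5 5 1 2]
3. fire T3 -> [5 6 2 2]
4. fire T3 -> [5 7 3 2]
5. fire T3 -> [5 8 4 2]
6. fire T3 -> [5 9 5 2]

5 9 5 2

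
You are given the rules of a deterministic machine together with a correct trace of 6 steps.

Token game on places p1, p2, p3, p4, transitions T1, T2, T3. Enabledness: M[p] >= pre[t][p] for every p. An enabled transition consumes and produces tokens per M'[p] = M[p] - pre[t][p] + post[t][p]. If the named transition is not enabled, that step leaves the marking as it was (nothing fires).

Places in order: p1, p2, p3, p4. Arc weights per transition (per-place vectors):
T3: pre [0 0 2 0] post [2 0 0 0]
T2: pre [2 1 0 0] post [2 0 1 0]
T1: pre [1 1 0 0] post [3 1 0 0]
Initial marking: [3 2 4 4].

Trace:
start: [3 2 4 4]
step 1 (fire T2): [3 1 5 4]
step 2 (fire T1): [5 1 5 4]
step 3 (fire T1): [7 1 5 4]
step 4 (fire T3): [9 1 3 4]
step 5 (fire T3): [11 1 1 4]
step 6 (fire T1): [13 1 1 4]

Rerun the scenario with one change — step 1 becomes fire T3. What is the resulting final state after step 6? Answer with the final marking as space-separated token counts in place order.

13 2 0 4

(re-executing from step 1 with the substitution; state before step 1: [3 2 4 4])
step 1 (fire T3): [5 2 2 4]
step 2 (fire T1): [7 2 2 4]
step 3 (fire T1): [9 2 2 4]
step 4 (fire T3): [11 2 0 4]
step 5 (fire T3): [11 2 0 4]
step 6 (fire T1): [13 2 0 4]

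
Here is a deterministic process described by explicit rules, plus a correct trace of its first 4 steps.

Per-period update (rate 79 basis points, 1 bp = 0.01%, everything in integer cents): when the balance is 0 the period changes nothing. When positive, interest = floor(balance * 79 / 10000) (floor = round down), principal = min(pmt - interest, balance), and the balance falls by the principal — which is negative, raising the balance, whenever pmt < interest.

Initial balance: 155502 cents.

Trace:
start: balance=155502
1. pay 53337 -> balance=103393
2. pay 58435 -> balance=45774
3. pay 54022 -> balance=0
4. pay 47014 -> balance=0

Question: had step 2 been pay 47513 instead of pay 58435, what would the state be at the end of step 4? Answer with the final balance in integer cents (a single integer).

(re-executing from step 2 with the substitution; state before step 2: balance=103393)
2. pay 47513 -> balance=56696
3. pay 54022 -> balance=3121
4. pay 47014 -> balance=0

0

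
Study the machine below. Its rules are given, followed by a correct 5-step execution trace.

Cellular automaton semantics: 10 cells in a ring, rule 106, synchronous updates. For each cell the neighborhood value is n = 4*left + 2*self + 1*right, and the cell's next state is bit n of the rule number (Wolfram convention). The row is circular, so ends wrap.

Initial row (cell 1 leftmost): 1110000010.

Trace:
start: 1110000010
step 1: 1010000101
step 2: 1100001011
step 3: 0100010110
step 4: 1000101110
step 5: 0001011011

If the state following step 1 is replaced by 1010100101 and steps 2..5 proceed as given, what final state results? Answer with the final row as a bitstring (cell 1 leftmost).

1011011011

state after step 1 := 1010100101
step 2: 1101001011
step 3: 0110010110
step 4: 1110101110
step 5: 1011011011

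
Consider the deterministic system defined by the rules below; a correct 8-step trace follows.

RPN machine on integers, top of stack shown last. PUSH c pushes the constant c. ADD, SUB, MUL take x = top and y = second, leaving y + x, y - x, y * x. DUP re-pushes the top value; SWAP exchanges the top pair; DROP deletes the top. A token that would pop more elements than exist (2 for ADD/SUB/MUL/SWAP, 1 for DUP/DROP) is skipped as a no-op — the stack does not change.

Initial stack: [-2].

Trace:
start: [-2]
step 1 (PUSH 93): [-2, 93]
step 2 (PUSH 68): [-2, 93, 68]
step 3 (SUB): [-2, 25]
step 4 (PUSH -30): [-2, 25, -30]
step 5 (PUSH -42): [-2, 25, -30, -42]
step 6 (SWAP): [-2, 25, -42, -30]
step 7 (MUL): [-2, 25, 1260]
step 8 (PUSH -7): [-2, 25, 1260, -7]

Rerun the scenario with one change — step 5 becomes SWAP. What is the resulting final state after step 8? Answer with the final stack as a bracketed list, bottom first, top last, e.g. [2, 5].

(re-executing from step 5 with the substitution; state before step 5: [-2, 25, -30])
step 5 (SWAP): [-2, -30, 25]
step 6 (SWAP): [-2, 25, -30]
step 7 (MUL): [-2, -750]
step 8 (PUSH -7): [-2, -750, -7]

[-2, -750, -7]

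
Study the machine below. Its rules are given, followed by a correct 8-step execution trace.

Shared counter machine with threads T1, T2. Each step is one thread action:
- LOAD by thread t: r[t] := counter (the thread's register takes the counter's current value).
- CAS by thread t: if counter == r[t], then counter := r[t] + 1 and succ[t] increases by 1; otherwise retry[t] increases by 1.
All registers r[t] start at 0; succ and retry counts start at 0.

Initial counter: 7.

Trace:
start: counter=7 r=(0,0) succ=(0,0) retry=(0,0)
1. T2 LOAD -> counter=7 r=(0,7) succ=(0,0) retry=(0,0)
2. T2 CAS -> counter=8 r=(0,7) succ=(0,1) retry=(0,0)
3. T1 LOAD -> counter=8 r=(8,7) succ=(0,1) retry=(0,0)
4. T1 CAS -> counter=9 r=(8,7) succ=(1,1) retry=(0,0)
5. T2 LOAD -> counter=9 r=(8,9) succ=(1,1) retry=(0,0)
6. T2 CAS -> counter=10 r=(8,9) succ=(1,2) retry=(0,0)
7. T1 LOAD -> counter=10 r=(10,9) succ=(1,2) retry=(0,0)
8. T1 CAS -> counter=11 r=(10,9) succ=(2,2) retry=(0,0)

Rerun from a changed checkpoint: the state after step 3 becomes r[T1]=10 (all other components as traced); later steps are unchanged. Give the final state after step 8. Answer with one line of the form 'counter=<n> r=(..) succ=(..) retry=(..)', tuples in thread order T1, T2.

counter=10 r=(9,8) succ=(1,2) retry=(1,0)

state after step 3 := counter=8 r=(10,7) succ=(0,1) retry=(0,0)
4. T1 CAS -> counter=8 r=(10,7) succ=(0,1) retry=(1,0)
5. T2 LOAD -> counter=8 r=(10,8) succ=(0,1) retry=(1,0)
6. T2 CAS -> counter=9 r=(10,8) succ=(0,2) retry=(1,0)
7. T1 LOAD -> counter=9 r=(9,8) succ=(0,2) retry=(1,0)
8. T1 CAS -> counter=10 r=(9,8) succ=(1,2) retry=(1,0)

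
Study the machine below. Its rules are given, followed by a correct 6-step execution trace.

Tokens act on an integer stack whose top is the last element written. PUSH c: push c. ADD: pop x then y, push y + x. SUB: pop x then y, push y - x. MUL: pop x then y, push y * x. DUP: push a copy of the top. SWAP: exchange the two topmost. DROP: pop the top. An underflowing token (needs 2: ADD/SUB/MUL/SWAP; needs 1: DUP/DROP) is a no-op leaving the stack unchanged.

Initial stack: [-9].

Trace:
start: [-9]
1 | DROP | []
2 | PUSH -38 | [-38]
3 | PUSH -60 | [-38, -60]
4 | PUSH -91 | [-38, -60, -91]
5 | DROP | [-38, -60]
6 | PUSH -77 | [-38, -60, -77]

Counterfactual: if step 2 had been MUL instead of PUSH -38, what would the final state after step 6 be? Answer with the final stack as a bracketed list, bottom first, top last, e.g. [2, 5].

[-60, -77]

(re-executing from step 2 with the substitution; state before step 2: [])
2 | MUL | []
3 | PUSH -60 | [-60]
4 | PUSH -91 | [-60, -91]
5 | DROP | [-60]
6 | PUSH -77 | [-60, -77]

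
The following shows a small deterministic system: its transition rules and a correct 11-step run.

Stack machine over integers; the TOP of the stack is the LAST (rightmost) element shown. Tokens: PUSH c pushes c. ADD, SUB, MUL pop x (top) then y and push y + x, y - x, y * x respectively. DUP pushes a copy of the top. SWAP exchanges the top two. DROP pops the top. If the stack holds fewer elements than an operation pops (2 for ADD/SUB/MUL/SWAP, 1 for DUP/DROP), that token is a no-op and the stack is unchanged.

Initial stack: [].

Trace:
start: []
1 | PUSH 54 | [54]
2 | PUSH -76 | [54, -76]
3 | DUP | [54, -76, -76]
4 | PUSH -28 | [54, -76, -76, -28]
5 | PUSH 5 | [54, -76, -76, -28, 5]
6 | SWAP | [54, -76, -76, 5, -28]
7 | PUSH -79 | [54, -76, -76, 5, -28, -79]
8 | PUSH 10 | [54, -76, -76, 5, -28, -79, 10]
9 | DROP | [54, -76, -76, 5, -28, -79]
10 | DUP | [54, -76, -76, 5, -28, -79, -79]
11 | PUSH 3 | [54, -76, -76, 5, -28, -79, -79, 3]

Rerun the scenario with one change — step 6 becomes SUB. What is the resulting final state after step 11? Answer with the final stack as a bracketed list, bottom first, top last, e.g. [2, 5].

[54, -76, -76, -33, -79, -79, 3]

(re-executing from step 6 with the substitution; state before step 6: [54, -76, -76, -28, 5])
6 | SUB | [54, -76, -76, -33]
7 | PUSH -79 | [54, -76, -76, -33, -79]
8 | PUSH 10 | [54, -76, -76, -33, -79, 10]
9 | DROP | [54, -76, -76, -33, -79]
10 | DUP | [54, -76, -76, -33, -79, -79]
11 | PUSH 3 | [54, -76, -76, -33, -79, -79, 3]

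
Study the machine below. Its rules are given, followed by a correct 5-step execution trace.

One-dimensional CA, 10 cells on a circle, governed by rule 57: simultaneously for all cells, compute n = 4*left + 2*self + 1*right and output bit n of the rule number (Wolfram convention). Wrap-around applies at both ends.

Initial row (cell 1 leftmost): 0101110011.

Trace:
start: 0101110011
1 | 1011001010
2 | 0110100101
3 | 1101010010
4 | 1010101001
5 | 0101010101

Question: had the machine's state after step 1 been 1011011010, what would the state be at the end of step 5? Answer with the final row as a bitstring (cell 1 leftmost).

state after step 1 := 1011011010
2 | 0110110101
3 | 1101101010
4 | 1011010101
5 | 0110101011

0110101011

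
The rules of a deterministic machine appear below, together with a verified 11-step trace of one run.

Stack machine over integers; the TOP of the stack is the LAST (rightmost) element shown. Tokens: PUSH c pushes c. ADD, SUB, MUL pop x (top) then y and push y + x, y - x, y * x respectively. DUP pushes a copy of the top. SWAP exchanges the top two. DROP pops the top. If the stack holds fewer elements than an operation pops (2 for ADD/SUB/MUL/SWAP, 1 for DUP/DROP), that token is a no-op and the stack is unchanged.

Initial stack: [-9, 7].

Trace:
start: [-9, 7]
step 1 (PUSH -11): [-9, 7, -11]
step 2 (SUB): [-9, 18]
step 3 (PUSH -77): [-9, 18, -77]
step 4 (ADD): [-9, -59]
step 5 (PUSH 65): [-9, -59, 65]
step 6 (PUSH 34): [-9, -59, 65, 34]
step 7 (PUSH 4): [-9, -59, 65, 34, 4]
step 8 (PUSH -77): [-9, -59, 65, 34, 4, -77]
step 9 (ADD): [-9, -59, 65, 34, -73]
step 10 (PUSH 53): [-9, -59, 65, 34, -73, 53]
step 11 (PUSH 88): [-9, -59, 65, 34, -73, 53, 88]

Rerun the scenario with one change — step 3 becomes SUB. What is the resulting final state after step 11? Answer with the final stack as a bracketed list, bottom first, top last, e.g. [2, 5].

[-27, 65, 34, -73, 53, 88]

(re-executing from step 3 with the substitution; state before step 3: [-9, 18])
step 3 (SUB): [-27]
step 4 (ADD): [-27]
step 5 (PUSH 65): [-27, 65]
step 6 (PUSH 34): [-27, 65, 34]
step 7 (PUSH 4): [-27, 65, 34, 4]
step 8 (PUSH -77): [-27, 65, 34, 4, -77]
step 9 (ADD): [-27, 65, 34, -73]
step 10 (PUSH 53): [-27, 65, 34, -73, 53]
step 11 (PUSH 88): [-27, 65, 34, -73, 53, 88]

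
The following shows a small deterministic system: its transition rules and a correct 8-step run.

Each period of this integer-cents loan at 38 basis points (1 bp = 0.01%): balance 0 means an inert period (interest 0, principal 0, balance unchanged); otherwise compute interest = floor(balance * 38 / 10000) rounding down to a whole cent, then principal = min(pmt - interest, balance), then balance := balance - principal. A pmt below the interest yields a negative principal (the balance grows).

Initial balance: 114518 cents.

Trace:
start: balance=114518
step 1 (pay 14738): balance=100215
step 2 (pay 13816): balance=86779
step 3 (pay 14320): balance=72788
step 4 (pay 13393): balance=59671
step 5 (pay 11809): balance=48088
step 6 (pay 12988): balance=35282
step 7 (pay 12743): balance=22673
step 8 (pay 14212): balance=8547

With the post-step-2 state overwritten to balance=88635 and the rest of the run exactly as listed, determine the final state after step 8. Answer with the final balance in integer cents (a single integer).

10445

state after step 2 := balance=88635
step 3 (pay 14320): balance=74651
step 4 (pay 13393): balance=61541
step 5 (pay 11809): balance=49965
step 6 (pay 12988): balance=37166
step 7 (pay 12743): balance=24564
step 8 (pay 14212): balance=10445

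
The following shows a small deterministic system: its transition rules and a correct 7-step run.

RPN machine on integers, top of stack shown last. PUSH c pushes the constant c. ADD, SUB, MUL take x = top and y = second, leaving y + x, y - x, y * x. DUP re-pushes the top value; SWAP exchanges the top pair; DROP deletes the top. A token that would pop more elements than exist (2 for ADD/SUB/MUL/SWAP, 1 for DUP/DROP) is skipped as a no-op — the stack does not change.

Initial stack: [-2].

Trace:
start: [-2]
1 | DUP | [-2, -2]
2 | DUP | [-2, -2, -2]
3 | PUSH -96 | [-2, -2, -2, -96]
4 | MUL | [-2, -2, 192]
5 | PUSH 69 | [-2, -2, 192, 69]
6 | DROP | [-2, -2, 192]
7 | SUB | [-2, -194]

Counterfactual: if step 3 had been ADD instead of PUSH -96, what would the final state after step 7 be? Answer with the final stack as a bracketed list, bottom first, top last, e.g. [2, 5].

(re-executing from step 3 with the substitution; state before step 3: [-2, -2, -2])
3 | ADD | [-2, -4]
4 | MUL | [8]
5 | PUSH 69 | [8, 69]
6 | DROP | [8]
7 | SUB | [8]

[8]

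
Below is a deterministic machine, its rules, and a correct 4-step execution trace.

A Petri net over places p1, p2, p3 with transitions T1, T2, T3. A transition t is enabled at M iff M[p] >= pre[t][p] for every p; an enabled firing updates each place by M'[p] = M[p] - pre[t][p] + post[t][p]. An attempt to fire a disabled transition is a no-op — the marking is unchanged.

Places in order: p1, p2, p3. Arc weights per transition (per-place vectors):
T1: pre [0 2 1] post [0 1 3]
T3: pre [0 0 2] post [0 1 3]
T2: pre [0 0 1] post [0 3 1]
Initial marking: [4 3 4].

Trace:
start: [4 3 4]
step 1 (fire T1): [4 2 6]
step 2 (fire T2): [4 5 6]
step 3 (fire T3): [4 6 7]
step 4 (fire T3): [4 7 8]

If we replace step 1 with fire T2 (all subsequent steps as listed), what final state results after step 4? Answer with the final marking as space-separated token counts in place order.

4 11 6

(re-executing from step 1 with the substitution; state before step 1: [4 3 4])
step 1 (fire T2): [4 6 4]
step 2 (fire T2): [4 9 4]
step 3 (fire T3): [4 10 5]
step 4 (fire T3): [4 11 6]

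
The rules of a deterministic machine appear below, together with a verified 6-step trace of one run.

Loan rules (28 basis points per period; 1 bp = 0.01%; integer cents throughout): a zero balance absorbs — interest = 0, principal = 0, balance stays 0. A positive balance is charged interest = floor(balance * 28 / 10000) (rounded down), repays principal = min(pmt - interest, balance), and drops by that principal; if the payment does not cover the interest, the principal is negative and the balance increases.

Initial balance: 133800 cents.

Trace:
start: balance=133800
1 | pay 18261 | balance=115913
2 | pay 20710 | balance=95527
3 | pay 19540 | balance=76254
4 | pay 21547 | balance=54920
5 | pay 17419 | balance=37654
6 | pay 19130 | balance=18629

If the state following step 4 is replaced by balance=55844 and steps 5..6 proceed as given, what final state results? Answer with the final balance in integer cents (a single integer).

state after step 4 := balance=55844
5 | pay 17419 | balance=38581
6 | pay 19130 | balance=19559

19559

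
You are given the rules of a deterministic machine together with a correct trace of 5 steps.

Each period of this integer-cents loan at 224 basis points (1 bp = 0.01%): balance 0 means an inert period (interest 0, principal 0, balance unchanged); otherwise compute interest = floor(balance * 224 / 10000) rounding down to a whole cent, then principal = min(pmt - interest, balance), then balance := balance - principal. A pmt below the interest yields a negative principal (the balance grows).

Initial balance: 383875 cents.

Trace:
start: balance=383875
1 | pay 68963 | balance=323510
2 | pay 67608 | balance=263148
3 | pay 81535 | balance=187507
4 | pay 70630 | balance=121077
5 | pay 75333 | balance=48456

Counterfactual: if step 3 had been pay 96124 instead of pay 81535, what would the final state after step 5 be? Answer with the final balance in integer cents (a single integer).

(re-executing from step 3 with the substitution; state before step 3: balance=263148)
3 | pay 96124 | balance=172918
4 | pay 70630 | balance=106161
5 | pay 75333 | balance=33206

33206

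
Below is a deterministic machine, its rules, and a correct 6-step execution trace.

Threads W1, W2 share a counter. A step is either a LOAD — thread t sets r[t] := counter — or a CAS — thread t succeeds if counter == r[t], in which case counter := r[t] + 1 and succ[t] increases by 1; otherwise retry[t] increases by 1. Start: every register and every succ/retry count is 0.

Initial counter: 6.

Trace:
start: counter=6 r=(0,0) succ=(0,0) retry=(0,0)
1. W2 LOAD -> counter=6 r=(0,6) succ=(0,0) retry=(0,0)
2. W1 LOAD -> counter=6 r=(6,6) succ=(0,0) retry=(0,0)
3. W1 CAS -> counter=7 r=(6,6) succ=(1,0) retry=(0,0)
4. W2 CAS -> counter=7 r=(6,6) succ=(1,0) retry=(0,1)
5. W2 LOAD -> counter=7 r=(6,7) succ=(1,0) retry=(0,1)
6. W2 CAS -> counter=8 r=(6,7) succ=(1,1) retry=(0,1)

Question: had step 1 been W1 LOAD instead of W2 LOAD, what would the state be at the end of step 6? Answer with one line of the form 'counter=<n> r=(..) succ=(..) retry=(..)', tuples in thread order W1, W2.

(re-executing from step 1 with the substitution; state before step 1: counter=6 r=(0,0) succ=(0,0) retry=(0,0))
1. W1 LOAD -> counter=6 r=(6,0) succ=(0,0) retry=(0,0)
2. W1 LOAD -> counter=6 r=(6,0) succ=(0,0) retry=(0,0)
3. W1 CAS -> counter=7 r=(6,0) succ=(1,0) retry=(0,0)
4. W2 CAS -> counter=7 r=(6,0) succ=(1,0) retry=(0,1)
5. W2 LOAD -> counter=7 r=(6,7) succ=(1,0) retry=(0,1)
6. W2 CAS -> counter=8 r=(6,7) succ=(1,1) retry=(0,1)

counter=8 r=(6,7) succ=(1,1) retry=(0,1)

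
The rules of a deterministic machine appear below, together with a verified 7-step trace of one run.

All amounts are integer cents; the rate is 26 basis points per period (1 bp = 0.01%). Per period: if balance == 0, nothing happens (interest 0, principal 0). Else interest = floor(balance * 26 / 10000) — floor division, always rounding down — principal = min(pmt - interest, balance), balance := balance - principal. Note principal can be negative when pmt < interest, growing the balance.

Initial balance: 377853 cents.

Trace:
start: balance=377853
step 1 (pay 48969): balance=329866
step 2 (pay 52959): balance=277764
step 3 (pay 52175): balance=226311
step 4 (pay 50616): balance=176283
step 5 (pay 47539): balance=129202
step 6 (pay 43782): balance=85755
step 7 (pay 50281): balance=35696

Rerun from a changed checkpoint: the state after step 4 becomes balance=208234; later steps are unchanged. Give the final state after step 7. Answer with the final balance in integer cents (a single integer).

state after step 4 := balance=208234
step 5 (pay 47539): balance=161236
step 6 (pay 43782): balance=117873
step 7 (pay 50281): balance=67898

67898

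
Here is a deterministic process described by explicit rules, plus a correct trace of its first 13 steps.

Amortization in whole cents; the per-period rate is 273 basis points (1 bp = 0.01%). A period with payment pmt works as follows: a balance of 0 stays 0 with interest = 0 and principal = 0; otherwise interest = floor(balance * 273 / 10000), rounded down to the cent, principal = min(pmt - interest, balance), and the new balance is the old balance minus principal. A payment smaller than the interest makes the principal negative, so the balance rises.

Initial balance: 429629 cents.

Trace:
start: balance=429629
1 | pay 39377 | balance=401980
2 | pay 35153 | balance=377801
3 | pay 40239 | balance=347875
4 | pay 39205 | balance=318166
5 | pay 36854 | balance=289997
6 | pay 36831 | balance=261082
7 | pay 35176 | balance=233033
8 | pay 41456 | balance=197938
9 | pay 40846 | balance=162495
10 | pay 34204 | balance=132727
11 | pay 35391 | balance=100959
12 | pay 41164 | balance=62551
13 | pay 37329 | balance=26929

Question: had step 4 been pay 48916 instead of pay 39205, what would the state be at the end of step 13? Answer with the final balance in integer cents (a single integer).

(re-executing from step 4 with the substitution; state before step 4: balance=347875)
4 | pay 48916 | balance=308455
5 | pay 36854 | balance=280021
6 | pay 36831 | balance=250834
7 | pay 35176 | balance=222505
8 | pay 41456 | balance=187123
9 | pay 40846 | balance=151385
10 | pay 34204 | balance=121313
11 | pay 35391 | balance=89233
12 | pay 41164 | balance=50505
13 | pay 37329 | balance=14554

14554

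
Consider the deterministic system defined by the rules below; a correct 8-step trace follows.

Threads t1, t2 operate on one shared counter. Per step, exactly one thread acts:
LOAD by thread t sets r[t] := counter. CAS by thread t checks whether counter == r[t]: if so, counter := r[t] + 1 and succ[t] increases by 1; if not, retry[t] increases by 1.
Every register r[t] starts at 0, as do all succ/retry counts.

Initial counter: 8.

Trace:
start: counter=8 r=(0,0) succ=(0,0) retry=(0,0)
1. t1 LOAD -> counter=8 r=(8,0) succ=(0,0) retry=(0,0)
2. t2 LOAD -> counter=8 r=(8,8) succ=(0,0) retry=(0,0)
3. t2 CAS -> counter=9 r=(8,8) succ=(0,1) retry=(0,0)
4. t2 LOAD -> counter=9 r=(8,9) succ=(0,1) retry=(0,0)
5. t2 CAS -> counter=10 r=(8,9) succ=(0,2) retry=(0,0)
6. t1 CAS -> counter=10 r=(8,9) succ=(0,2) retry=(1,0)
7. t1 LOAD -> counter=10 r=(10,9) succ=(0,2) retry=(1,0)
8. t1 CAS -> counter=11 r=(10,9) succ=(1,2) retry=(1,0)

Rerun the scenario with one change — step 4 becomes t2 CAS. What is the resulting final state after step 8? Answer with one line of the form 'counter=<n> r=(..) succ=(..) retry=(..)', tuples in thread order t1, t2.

counter=10 r=(9,8) succ=(1,1) retry=(1,2)

(re-executing from step 4 with the substitution; state before step 4: counter=9 r=(8,8) succ=(0,1) retry=(0,0))
4. t2 CAS -> counter=9 r=(8,8) succ=(0,1) retry=(0,1)
5. t2 CAS -> counter=9 r=(8,8) succ=(0,1) retry=(0,2)
6. t1 CAS -> counter=9 r=(8,8) succ=(0,1) retry=(1,2)
7. t1 LOAD -> counter=9 r=(9,8) succ=(0,1) retry=(1,2)
8. t1 CAS -> counter=10 r=(9,8) succ=(1,1) retry=(1,2)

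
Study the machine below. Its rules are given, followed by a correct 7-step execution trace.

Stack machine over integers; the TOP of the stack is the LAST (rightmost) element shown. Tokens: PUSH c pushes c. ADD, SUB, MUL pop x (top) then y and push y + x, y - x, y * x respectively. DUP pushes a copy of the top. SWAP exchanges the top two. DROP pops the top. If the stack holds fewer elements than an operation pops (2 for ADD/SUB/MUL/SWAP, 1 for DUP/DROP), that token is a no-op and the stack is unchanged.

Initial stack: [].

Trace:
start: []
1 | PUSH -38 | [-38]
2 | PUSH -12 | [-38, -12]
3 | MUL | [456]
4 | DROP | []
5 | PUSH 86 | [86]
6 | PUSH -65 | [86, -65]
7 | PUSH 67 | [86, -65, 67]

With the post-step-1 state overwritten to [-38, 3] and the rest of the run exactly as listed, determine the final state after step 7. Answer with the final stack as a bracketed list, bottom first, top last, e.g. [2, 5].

state after step 1 := [-38, 3]
2 | PUSH -12 | [-38, 3, -12]
3 | MUL | [-38, -36]
4 | DROP | [-38]
5 | PUSH 86 | [-38, 86]
6 | PUSH -65 | [-38, 86, -65]
7 | PUSH 67 | [-38, 86, -65, 67]

[-38, 86, -65, 67]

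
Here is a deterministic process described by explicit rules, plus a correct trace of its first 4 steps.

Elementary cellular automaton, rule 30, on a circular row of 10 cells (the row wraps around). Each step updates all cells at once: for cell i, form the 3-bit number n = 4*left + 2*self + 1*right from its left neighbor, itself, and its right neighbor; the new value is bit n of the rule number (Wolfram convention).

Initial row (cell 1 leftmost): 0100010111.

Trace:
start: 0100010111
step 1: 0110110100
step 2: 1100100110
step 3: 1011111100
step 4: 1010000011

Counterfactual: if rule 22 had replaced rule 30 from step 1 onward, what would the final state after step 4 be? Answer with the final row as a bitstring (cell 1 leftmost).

(re-executing steps 1..4 under rule 22; state before step 1: 0100010111)
step 1: 0110110000
step 2: 1000001000
step 3: 1100011101
step 4: 0010100000

0010100000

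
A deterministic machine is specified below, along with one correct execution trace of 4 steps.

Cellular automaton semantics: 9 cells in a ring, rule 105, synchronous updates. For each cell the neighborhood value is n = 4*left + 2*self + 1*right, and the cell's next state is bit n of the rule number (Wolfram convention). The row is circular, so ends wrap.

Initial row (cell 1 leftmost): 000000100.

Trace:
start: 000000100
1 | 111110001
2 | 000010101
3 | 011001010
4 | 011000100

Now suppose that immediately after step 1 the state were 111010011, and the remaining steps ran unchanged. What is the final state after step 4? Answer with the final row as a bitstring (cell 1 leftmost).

state after step 1 := 111010011
2 | 001100010
3 | 101101000
4 | 011110010

011110010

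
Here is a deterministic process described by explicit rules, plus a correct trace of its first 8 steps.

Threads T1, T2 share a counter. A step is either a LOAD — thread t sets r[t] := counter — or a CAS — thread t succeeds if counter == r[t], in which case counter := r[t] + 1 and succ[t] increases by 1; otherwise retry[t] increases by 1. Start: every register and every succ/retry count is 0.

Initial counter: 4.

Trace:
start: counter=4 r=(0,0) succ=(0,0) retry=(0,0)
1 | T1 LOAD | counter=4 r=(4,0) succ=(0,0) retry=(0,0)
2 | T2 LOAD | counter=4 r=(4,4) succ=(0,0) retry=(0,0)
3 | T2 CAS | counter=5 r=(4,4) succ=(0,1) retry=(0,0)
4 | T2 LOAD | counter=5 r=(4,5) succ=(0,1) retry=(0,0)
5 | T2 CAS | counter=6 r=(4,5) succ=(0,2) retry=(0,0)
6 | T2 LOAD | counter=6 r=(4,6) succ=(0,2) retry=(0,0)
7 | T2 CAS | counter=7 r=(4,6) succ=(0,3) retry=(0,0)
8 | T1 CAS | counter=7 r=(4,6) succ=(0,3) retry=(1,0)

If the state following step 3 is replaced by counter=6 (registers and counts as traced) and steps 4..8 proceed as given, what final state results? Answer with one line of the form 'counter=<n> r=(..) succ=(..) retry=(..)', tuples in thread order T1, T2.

state after step 3 := counter=6 r=(4,4) succ=(0,1) retry=(0,0)
4 | T2 LOAD | counter=6 r=(4,6) succ=(0,1) retry=(0,0)
5 | T2 CAS | counter=7 r=(4,6) succ=(0,2) retry=(0,0)
6 | T2 LOAD | counter=7 r=(4,7) succ=(0,2) retry=(0,0)
7 | T2 CAS | counter=8 r=(4,7) succ=(0,3) retry=(0,0)
8 | T1 CAS | counter=8 r=(4,7) succ=(0,3) retry=(1,0)

counter=8 r=(4,7) succ=(0,3) retry=(1,0)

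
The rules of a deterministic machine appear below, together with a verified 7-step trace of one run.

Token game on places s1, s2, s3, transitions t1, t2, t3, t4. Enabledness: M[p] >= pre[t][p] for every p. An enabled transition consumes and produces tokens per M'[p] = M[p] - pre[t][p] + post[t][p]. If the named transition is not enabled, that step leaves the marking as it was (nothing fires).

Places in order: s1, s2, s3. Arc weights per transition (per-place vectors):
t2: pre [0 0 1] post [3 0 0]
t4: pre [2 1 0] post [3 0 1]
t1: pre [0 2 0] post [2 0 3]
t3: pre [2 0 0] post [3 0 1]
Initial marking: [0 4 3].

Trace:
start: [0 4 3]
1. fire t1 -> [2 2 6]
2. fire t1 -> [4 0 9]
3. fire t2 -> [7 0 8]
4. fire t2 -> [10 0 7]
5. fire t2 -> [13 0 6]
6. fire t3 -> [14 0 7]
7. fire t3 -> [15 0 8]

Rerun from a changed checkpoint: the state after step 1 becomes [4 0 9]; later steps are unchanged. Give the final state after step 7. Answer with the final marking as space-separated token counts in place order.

state after step 1 := [4 0 9]
2. fire t1 -> [4 0 9]
3. fire t2 -> [7 0 8]
4. fire t2 -> [10 0 7]
5. fire t2 -> [13 0 6]
6. fire t3 -> [14 0 7]
7. fire t3 -> [15 0 8]

15 0 8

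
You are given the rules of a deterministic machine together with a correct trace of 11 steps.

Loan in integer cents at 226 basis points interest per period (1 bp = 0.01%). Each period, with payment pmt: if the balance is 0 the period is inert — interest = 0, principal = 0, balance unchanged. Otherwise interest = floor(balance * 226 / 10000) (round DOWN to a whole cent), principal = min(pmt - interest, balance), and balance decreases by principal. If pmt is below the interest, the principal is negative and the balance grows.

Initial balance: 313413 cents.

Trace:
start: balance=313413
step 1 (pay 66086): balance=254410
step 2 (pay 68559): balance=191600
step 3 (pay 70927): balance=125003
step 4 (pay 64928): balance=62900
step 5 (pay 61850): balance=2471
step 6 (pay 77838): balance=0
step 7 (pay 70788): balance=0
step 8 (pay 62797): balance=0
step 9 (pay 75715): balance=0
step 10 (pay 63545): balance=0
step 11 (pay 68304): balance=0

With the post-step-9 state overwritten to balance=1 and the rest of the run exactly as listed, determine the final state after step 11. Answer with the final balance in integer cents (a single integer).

state after step 9 := balance=1
step 10 (pay 63545): balance=0
step 11 (pay 68304): balance=0

0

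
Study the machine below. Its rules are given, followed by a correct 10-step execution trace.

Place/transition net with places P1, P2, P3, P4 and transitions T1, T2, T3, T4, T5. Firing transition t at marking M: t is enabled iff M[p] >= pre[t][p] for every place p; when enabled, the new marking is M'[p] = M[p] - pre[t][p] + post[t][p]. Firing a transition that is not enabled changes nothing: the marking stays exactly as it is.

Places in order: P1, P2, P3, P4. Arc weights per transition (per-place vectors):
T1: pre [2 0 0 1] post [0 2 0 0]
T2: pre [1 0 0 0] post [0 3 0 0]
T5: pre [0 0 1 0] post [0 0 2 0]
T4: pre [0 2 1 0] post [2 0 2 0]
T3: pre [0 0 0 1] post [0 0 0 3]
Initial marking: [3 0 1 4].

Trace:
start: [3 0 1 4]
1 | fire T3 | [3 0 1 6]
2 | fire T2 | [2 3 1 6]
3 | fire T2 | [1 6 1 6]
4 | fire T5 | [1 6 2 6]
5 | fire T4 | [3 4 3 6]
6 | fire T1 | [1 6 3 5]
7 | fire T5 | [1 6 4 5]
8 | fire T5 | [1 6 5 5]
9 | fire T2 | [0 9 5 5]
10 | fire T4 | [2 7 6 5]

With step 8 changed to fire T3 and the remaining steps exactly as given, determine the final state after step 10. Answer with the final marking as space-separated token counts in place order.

2 7 5 7

(re-executing from step 8 with the substitution; state before step 8: [1 6 4 5])
8 | fire T3 | [1 6 4 7]
9 | fire T2 | [0 9 4 7]
10 | fire T4 | [2 7 5 7]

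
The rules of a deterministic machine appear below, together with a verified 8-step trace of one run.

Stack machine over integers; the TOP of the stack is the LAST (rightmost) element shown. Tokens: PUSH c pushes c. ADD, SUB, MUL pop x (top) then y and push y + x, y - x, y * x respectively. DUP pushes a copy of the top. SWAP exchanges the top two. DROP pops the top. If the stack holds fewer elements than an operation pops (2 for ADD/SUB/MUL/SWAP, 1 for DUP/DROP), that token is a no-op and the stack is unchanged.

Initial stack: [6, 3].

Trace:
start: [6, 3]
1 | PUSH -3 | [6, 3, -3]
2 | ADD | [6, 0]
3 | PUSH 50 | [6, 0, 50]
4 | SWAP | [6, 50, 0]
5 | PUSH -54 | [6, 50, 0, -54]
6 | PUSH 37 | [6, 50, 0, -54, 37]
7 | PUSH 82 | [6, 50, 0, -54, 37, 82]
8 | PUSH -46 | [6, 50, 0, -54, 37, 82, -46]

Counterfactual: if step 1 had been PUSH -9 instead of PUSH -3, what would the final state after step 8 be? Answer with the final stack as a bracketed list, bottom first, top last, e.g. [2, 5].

(re-executing from step 1 with the substitution; state before step 1: [6, 3])
1 | PUSH -9 | [6, 3, -9]
2 | ADD | [6, -6]
3 | PUSH 50 | [6, -6, 50]
4 | SWAP | [6, 50, -6]
5 | PUSH -54 | [6, 50, -6, -54]
6 | PUSH 37 | [6, 50, -6, -54, 37]
7 | PUSH 82 | [6, 50, -6, -54, 37, 82]
8 | PUSH -46 | [6, 50, -6, -54, 37, 82, -46]

[6, 50, -6, -54, 37, 82, -46]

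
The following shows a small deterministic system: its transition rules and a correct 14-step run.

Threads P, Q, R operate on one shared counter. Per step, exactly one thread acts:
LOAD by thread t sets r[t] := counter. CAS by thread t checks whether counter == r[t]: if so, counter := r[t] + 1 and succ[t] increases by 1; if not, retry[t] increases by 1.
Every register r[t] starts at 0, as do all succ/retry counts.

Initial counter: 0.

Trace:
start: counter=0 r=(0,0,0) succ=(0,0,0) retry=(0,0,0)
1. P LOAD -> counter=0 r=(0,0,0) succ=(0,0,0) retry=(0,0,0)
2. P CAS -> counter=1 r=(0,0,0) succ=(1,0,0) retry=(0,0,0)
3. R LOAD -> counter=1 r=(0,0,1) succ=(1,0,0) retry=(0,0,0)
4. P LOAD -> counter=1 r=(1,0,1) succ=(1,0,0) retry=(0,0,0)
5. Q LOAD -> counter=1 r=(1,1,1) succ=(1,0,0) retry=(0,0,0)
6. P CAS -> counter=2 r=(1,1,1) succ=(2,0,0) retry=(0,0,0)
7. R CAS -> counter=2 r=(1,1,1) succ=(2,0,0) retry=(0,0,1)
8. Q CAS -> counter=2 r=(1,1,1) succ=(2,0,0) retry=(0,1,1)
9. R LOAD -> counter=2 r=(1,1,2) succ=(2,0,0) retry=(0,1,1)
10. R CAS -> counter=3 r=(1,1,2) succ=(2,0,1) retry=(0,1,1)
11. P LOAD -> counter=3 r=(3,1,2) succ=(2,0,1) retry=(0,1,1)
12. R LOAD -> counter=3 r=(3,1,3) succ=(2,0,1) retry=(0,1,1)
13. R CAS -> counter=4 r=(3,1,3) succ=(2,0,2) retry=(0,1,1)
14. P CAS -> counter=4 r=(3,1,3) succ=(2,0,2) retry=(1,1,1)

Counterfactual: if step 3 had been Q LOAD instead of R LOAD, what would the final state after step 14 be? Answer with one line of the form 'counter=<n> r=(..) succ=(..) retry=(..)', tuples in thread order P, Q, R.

(re-executing from step 3 with the substitution; state before step 3: counter=1 r=(0,0,0) succ=(1,0,0) retry=(0,0,0))
3. Q LOAD -> counter=1 r=(0,1,0) succ=(1,0,0) retry=(0,0,0)
4. P LOAD -> counter=1 r=(1,1,0) succ=(1,0,0) retry=(0,0,0)
5. Q LOAD -> counter=1 r=(1,1,0) succ=(1,0,0) retry=(0,0,0)
6. P CAS -> counter=2 r=(1,1,0) succ=(2,0,0) retry=(0,0,0)
7. R CAS -> counter=2 r=(1,1,0) succ=(2,0,0) retry=(0,0,1)
8. Q CAS -> counter=2 r=(1,1,0) succ=(2,0,0) retry=(0,1,1)
9. R LOAD -> counter=2 r=(1,1,2) succ=(2,0,0) retry=(0,1,1)
10. R CAS -> counter=3 r=(1,1,2) succ=(2,0,1) retry=(0,1,1)
11. P LOAD -> counter=3 r=(3,1,2) succ=(2,0,1) retry=(0,1,1)
12. R LOAD -> counter=3 r=(3,1,3) succ=(2,0,1) retry=(0,1,1)
13. R CAS -> counter=4 r=(3,1,3) succ=(2,0,2) retry=(0,1,1)
14. P CAS -> counter=4 r=(3,1,3) succ=(2,0,2) retry=(1,1,1)

counter=4 r=(3,1,3) succ=(2,0,2) retry=(1,1,1)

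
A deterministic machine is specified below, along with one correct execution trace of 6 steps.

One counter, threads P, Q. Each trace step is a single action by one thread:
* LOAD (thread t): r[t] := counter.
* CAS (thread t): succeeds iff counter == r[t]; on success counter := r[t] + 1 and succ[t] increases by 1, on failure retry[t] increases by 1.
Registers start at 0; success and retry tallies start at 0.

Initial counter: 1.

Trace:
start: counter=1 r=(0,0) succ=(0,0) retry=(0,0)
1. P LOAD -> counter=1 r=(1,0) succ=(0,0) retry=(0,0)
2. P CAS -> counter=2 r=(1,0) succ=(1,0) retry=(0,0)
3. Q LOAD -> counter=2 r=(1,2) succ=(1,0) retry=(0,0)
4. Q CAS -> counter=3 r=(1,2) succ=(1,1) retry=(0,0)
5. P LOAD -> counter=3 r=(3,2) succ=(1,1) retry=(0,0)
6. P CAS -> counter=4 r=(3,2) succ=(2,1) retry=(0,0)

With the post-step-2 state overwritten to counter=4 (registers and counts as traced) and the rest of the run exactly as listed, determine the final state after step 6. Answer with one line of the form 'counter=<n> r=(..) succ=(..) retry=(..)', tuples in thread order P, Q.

counter=6 r=(5,4) succ=(2,1) retry=(0,0)

state after step 2 := counter=4 r=(1,0) succ=(1,0) retry=(0,0)
3. Q LOAD -> counter=4 r=(1,4) succ=(1,0) retry=(0,0)
4. Q CAS -> counter=5 r=(1,4) succ=(1,1) retry=(0,0)
5. P LOAD -> counter=5 r=(5,4) succ=(1,1) retry=(0,0)
6. P CAS -> counter=6 r=(5,4) succ=(2,1) retry=(0,0)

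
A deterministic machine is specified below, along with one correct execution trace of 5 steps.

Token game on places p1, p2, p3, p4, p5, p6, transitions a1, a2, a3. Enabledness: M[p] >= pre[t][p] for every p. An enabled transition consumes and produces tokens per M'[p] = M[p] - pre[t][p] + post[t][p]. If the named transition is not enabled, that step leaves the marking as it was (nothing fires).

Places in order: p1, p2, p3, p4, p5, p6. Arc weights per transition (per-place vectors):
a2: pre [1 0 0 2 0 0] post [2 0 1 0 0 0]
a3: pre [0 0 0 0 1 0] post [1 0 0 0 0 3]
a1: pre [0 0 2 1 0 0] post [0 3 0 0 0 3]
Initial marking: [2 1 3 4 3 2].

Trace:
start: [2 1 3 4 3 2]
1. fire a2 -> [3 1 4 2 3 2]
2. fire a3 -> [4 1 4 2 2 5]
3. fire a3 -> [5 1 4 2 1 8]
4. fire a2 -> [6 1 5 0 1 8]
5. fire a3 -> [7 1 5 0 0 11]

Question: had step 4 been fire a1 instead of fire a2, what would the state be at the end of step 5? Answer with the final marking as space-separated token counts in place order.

6 4 2 1 0 14

(re-executing from step 4 with the substitution; state before step 4: [5 1 4 2 1 8])
4. fire a1 -> [5 4 2 1 1 11]
5. fire a3 -> [6 4 2 1 0 14]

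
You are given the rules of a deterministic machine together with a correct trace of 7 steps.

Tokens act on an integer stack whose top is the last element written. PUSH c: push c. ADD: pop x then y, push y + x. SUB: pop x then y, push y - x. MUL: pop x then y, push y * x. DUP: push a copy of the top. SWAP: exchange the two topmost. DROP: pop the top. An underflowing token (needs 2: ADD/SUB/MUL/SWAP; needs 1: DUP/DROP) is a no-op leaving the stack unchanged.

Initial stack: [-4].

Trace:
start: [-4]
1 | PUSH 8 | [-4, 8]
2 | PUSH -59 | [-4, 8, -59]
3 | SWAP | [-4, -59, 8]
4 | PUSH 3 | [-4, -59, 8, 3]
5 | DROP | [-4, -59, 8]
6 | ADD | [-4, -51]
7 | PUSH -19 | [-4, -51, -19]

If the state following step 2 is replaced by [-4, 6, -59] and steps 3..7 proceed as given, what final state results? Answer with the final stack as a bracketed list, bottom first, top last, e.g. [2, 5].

state after step 2 := [-4, 6, -59]
3 | SWAP | [-4, -59, 6]
4 | PUSH 3 | [-4, -59, 6, 3]
5 | DROP | [-4, -59, 6]
6 | ADD | [-4, -53]
7 | PUSH -19 | [-4, -53, -19]

[-4, -53, -19]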